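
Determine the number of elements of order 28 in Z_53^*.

φ(53) = 53 − 1 = 52 = 2^2 · 13.
Since (Z/53Z)^× is cyclic of order 52, the number of elements of order d is φ(d) when d | 52 and 0 otherwise.
Here 52 is not a multiple of 28, so there are no elements of order 28.

0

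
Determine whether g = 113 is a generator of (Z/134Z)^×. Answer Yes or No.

φ(134) = φ(2)·φ(67) = 1·66 = 66 = 2 · 3 · 11.
113 is a primitive root mod 134 iff 113^(φ(134)/q) ≢ 1 for every prime q | φ(134), i.e. q ∈ {2, 3, 11}.
113^33 ≡ 133 (mod 134)  [q = 2: ≢ 1 ✓]
113^22 ≡ 29 (mod 134)  [q = 3: ≢ 1 ✓]
113^6 ≡ 91 (mod 134)  [q = 11: ≢ 1 ✓]
Every test exponent gives a nontrivial residue, hence 113 generates the full group.

Yes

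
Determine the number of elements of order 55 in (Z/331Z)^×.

40

φ(331) = 331 − 1 = 330 = 2 · 3 · 5 · 11.
Since (Z/331Z)^× is cyclic of order 330, the number of elements of order d is φ(d) when d | 330 and 0 otherwise.
55 = 5 · 11 divides 330, and φ(55) = 40.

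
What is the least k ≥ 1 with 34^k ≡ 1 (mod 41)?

Since 34 ∈ (Z/41Z)^×, its order divides φ(41) = 41 − 1 = 40 = 2^3 · 5.
Divisors of 40: 1, 2, 4, 5, 8, 10, 20, 40.
Test each divisor d:
34^1 ≡ 34 (mod 41)
34^2 ≡ 8 (mod 41)
34^4 ≡ 23 (mod 41)
34^5 ≡ 3 (mod 41)
34^8 ≡ 37 (mod 41)
34^10 ≡ 9 (mod 41)
34^20 ≡ 40 (mod 41)
34^40 ≡ 1 (mod 41) ✓
Hence ord(34) = 40.

40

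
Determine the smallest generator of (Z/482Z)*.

7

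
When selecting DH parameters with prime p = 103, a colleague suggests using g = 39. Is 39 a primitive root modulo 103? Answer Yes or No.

No

φ(103) = 103 − 1 = 102 = 2 · 3 · 17.
An element g generates (Z/103Z)^× iff g^(102/q) ≢ 1 (mod 103) for each prime q ∈ {2, 3, 17}.
39^51 ≡ 102 (mod 103)  [q = 2: ≢ 1 ✓]
39^34 ≡ 1 (mod 103)  [q = 3: ≡ 1 ✗]
39^6 ≡ 81 (mod 103)  [q = 17: ≢ 1 ✓]
39^34 ≡ 1 shows ord(39) | 34, strictly less than φ(103); not a primitive root.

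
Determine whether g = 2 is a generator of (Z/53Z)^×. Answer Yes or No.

Yes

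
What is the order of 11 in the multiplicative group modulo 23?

22

ord(11) | φ(23) = 23 − 1 = 22 = 2 · 11.
Divisors of 22: 1, 2, 11, 22.
Compute 11^d (mod 23) for the divisors d until we hit 1:
11^1 ≡ 11
11^2 ≡ 6
11^11 ≡ 22
11^22 ≡ 1
Hence ord(11) = 22.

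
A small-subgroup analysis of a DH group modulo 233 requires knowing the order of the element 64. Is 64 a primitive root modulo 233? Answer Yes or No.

φ(233) = 233 − 1 = 232 = 2^3 · 29.
It suffices to check that the order of 64 is not a proper divisor of 232: compute 64^(232/q) for q ∈ {2, 29}.
64^116 ≡ 1 (mod 233)  [q = 2: ≡ 1 ✗]
64^8 ≡ 38 (mod 233)  [q = 29: ≢ 1 ✓]
Since 64^116 ≡ 1, the order of 64 divides 116 < 232, so 64 is not a primitive root.

No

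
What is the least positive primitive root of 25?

2

φ(25) = φ(5^2) = 5·(5−1) = 20 = 2^2 · 5.
g is a primitive root iff g^(20/q) ≢ 1 (mod 25) for each prime q ∈ {2, 5}.
g = 2: 2^10 ≡ 24; 2^4 ≡ 16 — none is 1, so 2 is a primitive root.
So 2 is the smallest generator of (Z/25Z)^×.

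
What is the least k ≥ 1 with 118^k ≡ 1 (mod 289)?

34

By Lagrange's theorem, ord_289(118) divides φ(289) = φ(17^2) = 17·(17−1) = 272 = 2^4 · 17.
Divisors of 272: 1, 2, 4, 8, 16, 17, 34, 68, 136, 272.
Compute 118^d (mod 289) for the divisors d until we hit 1:
118^1 ≡ 118 (mod 289)
118^2 ≡ 52 (mod 289)
118^4 ≡ 103 (mod 289)
118^8 ≡ 205 (mod 289)
118^16 ≡ 120 (mod 289)
118^17 ≡ 288 (mod 289)
118^34 ≡ 1 (mod 289) ✓
Therefore the multiplicative order of 118 modulo 289 is 34.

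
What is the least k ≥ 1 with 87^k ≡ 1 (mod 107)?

By Lagrange's theorem, ord_107(87) divides φ(107) = 107 − 1 = 106 = 2 · 53.
Divisors of 106: 1, 2, 53, 106.
Compute 87^d (mod 107) for the divisors d until we hit 1:
87^1 ≡ 87 (mod 107)
87^2 ≡ 79 (mod 107)
87^53 ≡ 1 (mod 107) ✓
So ord_107(87) = 53.

53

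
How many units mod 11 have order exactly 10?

4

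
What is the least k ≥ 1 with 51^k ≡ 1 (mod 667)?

154

The order of 51 must divide φ(667) = φ(23·29) = (23−1)·(29−1) = 22·28 = 616 = 2^3 · 7 · 11.
Divisors of 616: 1, 2, 4, 7, 8, 11, 14, 22, 28, 44, 56, 77, 88, 154, 308, 616.
Compute 51^d (mod 667) for the divisors d until we hit 1:
51^1 ≡ 51 (mod 667)
51^2 ≡ 600 (mod 667)
51^4 ≡ 487 (mod 667)
51^7 ≡ 86 (mod 667)
51^8 ≡ 384 (mod 667)
51^11 ≡ 528 (mod 667)
51^14 ≡ 59 (mod 667)
51^22 ≡ 645 (mod 667)
51^28 ≡ 146 (mod 667)
51^44 ≡ 484 (mod 667)
51^56 ≡ 639 (mod 667)
51^77 ≡ 666 (mod 667)
51^88 ≡ 139 (mod 667)
51^154 ≡ 1 (mod 667) ✓
So ord_667(51) = 154.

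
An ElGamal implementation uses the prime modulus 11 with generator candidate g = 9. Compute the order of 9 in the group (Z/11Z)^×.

5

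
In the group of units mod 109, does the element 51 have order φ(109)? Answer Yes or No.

Yes

φ(109) = 109 − 1 = 108 = 2^2 · 3^3.
Test 51^(108/q) mod 109 for each prime factor q of 108:
51^54 ≡ 108 (mod 109)  [q = 2: ≢ 1 ✓]
51^36 ≡ 63 (mod 109)  [q = 3: ≢ 1 ✓]
All checks pass, so 51 has order 108 and is a primitive root modulo 109.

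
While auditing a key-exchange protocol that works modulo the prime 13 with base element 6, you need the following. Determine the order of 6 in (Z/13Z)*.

The order of 6 must divide φ(13) = 13 − 1 = 12 = 2^2 · 3.
Divisors of 12: 1, 2, 3, 4, 6, 12.
Check 6^d mod 13 for each divisor in increasing order:
6^1 ≡ 6
6^2 ≡ 10
6^3 ≡ 8
6^4 ≡ 9
6^6 ≡ 12
6^12 ≡ 1
Hence ord(6) = 12.

12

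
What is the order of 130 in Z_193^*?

The order of 130 must divide φ(193) = 193 − 1 = 192 = 2^6 · 3.
Divisors of 192: 1, 2, 3, 4, 6, 8, 12, 16, 24, 32, 48, 64, 96, 192.
Test each divisor d:
130^1 ≡ 130 (mod 193)
130^2 ≡ 109 (mod 193)
130^3 ≡ 81 (mod 193)
130^4 ≡ 108 (mod 193)
130^6 ≡ 192 (mod 193)
130^8 ≡ 84 (mod 193)
130^12 ≡ 1 (mod 193) ✓
Hence ord(130) = 12.

12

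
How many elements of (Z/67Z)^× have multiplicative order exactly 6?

φ(67) = 67 − 1 = 66 = 2 · 3 · 11.
In a cyclic group of order 66, there are φ(d) elements of order d for each divisor d of 66, and zero for non-divisors.
6 = 2 · 3 divides 66, and φ(6) = 2.

2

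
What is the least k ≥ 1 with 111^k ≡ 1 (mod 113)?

28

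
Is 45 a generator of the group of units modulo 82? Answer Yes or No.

φ(82) = φ(2)·φ(41) = 1·40 = 40 = 2^3 · 5.
45 is a primitive root mod 82 iff 45^(φ(82)/q) ≢ 1 for every prime q | φ(82), i.e. q ∈ {2, 5}.
45^20 ≡ 1 (mod 82)  [q = 2: ≡ 1 ✗]
45^8 ≡ 59 (mod 82)  [q = 5: ≢ 1 ✓]
The check at q = 2 fails, so 45 generates a proper subgroup.

No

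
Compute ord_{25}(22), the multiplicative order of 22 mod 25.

20

Since 22 ∈ (Z/25Z)^×, its order divides φ(25) = φ(5^2) = 5·(5−1) = 20 = 2^2 · 5.
Divisors of 20: 1, 2, 4, 5, 10, 20.
Test each divisor d:
22^1 ≡ 22 (mod 25)
22^2 ≡ 9 (mod 25)
22^4 ≡ 6 (mod 25)
22^5 ≡ 7 (mod 25)
22^10 ≡ 24 (mod 25)
22^20 ≡ 1 (mod 25) ✓
Therefore the multiplicative order of 22 modulo 25 is 20.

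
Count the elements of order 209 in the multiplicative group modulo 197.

φ(197) = 197 − 1 = 196 = 2^2 · 7^2.
In a cyclic group of order 196, there are φ(d) elements of order d for each divisor d of 196, and zero for non-divisors.
209 does not divide 196, so no element of (Z/197Z)^× has order 209.

0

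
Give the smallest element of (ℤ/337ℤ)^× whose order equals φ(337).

10

φ(337) = 337 − 1 = 336 = 2^4 · 3 · 7.
Test candidates g = 2, 3, … against the prime factors q ∈ {2, 3, 7} of φ(337): g is a generator iff g^(336/q) ≢ 1 for every such q.
g = 2: 2^168 ≡ 1 — hits 1, so not a primitive root.
g = 3: 3^168 ≡ 1 — hits 1, so not a primitive root.
g = 4: 4^168 ≡ 1 — hits 1, so not a primitive root.
g = 5: 5^168 ≡ 336; 5^112 ≡ 1 — hits 1, so not a primitive root.
g = 6: 6^168 ≡ 1 — hits 1, so not a primitive root.
g = 7: 7^168 ≡ 1 — hits 1, so not a primitive root.
g = 8: 8^168 ≡ 1 — hits 1, so not a primitive root.
g = 9: 9^168 ≡ 1 — hits 1, so not a primitive root.
g = 10: 10^168 ≡ 336; 10^112 ≡ 128; 10^48 ≡ 175 — none is 1, so 10 is a primitive root.
Hence the least primitive root of 337 is 10.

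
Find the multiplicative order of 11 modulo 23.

The order of 11 must divide φ(23) = 23 − 1 = 22 = 2 · 11.
Divisors of 22: 1, 2, 11, 22.
Test each divisor d:
11^1 ≡ 11 (mod 23)
11^2 ≡ 6 (mod 23)
11^11 ≡ 22 (mod 23)
11^22 ≡ 1 (mod 23) ✓
Therefore the multiplicative order of 11 modulo 23 is 22.

22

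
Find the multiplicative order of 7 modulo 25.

The order of 7 must divide φ(25) = φ(5^2) = 5·(5−1) = 20 = 2^2 · 5.
Divisors of 20: 1, 2, 4, 5, 10, 20.
Compute 7^d (mod 25) for the divisors d until we hit 1:
7^1 ≡ 7 (mod 25)
7^2 ≡ 24 (mod 25)
7^4 ≡ 1 (mod 25) ✓
The smallest such exponent is 4, so the order of 7 is 4.

4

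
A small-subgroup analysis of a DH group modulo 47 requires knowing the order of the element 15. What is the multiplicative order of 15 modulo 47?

46

By Lagrange's theorem, ord_47(15) divides φ(47) = 47 − 1 = 46 = 2 · 23.
Divisors of 46: 1, 2, 23, 46.
Test each divisor d:
15^1 ≡ 15 (mod 47)
15^2 ≡ 37 (mod 47)
15^23 ≡ 46 (mod 47)
15^46 ≡ 1 (mod 47) ✓
Therefore the multiplicative order of 15 modulo 47 is 46.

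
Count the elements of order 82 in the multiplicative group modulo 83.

40

φ(83) = 83 − 1 = 82 = 2 · 41.
In a cyclic group of order 82, there are φ(d) elements of order d for each divisor d of 82, and zero for non-divisors.
82 = 2 · 41 divides 82, and φ(82) = 40.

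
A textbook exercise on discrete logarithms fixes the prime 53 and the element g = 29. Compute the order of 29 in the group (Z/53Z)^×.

26

By Lagrange's theorem, ord_53(29) divides φ(53) = 53 − 1 = 52 = 2^2 · 13.
Divisors of 52: 1, 2, 4, 13, 26, 52.
Evaluate successive powers at the divisors of 52:
29^1 ≡ 29 (mod 53)
29^2 ≡ 46 (mod 53)
29^4 ≡ 49 (mod 53)
29^13 ≡ 52 (mod 53)
29^26 ≡ 1 (mod 53) ✓
Hence ord(29) = 26.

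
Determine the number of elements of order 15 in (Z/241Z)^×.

8

φ(241) = 241 − 1 = 240 = 2^4 · 3 · 5.
In a cyclic group of order 240, there are φ(d) elements of order d for each divisor d of 240, and zero for non-divisors.
15 = 3 · 5 divides 240, and φ(15) = 8.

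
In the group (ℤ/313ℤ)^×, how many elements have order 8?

φ(313) = 313 − 1 = 312 = 2^3 · 3 · 13.
In a cyclic group of order 312, there are φ(d) elements of order d for each divisor d of 312, and zero for non-divisors.
8 = 2^3 divides 312, and φ(8) = 4.

4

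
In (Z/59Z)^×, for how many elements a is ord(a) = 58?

28

φ(59) = 59 − 1 = 58 = 2 · 29.
Since (Z/59Z)^× is cyclic of order 58, the number of elements of order d is φ(d) when d | 58 and 0 otherwise.
58 = 2 · 29 divides 58, and φ(58) = 28.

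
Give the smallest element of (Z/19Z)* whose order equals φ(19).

2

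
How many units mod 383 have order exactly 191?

190

φ(383) = 383 − 1 = 382 = 2 · 191.
In a cyclic group of order 382, there are φ(d) elements of order d for each divisor d of 382, and zero for non-divisors.
191 | 382, and φ(191) = 191 − 1 = 190.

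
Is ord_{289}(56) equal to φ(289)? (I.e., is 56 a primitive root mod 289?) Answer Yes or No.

Yes

φ(289) = φ(17^2) = 17·(17−1) = 272 = 2^4 · 17.
An element g generates (Z/289Z)^× iff g^(272/q) ≢ 1 (mod 289) for each prime q ∈ {2, 17}.
56^136 ≡ 288 (mod 289)  [q = 2: ≢ 1 ✓]
56^16 ≡ 137 (mod 289)  [q = 17: ≢ 1 ✓]
All checks pass, so 56 has order 272 and is a primitive root modulo 289.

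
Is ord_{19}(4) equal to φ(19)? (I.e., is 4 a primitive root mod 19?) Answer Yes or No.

No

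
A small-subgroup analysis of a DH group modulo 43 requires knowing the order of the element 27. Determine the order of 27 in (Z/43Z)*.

14

By Lagrange's theorem, ord_43(27) divides φ(43) = 43 − 1 = 42 = 2 · 3 · 7.
Divisors of 42: 1, 2, 3, 6, 7, 14, 21, 42.
Test each divisor d:
27^1 ≡ 27 (mod 43)
27^2 ≡ 41 (mod 43)
27^3 ≡ 32 (mod 43)
27^6 ≡ 35 (mod 43)
27^7 ≡ 42 (mod 43)
27^14 ≡ 1 (mod 43) ✓
So ord_43(27) = 14.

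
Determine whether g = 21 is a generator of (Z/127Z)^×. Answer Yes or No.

φ(127) = 127 − 1 = 126 = 2 · 3^2 · 7.
Test 21^(126/q) mod 127 for each prime factor q of 126:
21^63 ≡ 1 (mod 127)  [q = 2: ≡ 1 ✗]
21^42 ≡ 19 (mod 127)  [q = 3: ≢ 1 ✓]
21^18 ≡ 2 (mod 127)  [q = 7: ≢ 1 ✓]
21^63 ≡ 1 shows ord(21) | 63, strictly less than φ(127); not a primitive root.

No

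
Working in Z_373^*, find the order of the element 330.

372

Since 330 ∈ (Z/373Z)^×, its order divides φ(373) = 373 − 1 = 372 = 2^2 · 3 · 31.
Divisors of 372: 1, 2, 3, 4, 6, 12, 31, 62, 93, 124, 186, 372.
Test each divisor d:
330^1 ≡ 330 (mod 373)
330^2 ≡ 357 (mod 373)
330^3 ≡ 315 (mod 373)
330^4 ≡ 256 (mod 373)
330^6 ≡ 7 (mod 373)
330^12 ≡ 49 (mod 373)
330^31 ≡ 173 (mod 373)
330^62 ≡ 89 (mod 373)
330^93 ≡ 104 (mod 373)
330^124 ≡ 88 (mod 373)
330^186 ≡ 372 (mod 373)
330^372 ≡ 1 (mod 373) ✓
Therefore the multiplicative order of 330 modulo 373 is 372.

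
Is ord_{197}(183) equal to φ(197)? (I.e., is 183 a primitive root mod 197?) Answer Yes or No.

φ(197) = 197 − 1 = 196 = 2^2 · 7^2.
183 is a primitive root mod 197 iff 183^(φ(197)/q) ≢ 1 for every prime q | φ(197), i.e. q ∈ {2, 7}.
183^98 ≡ 196 (mod 197)  [q = 2: ≢ 1 ✓]
183^28 ≡ 1 (mod 197)  [q = 7: ≡ 1 ✗]
Since 183^28 ≡ 1, the order of 183 divides 28 < 196, so 183 is not a primitive root.

No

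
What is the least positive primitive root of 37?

φ(37) = 37 − 1 = 36 = 2^2 · 3^2.
g is a primitive root iff g^(36/q) ≢ 1 (mod 37) for each prime q ∈ {2, 3}.
g = 2: 2^18 ≡ 36; 2^12 ≡ 26 — none is 1, so 2 is a primitive root.
The smallest primitive root modulo 37 is 2.

2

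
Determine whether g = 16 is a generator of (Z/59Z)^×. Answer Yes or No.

No

φ(59) = 59 − 1 = 58 = 2 · 29.
Test 16^(58/q) mod 59 for each prime factor q of 58:
16^29 ≡ 1 (mod 59)  [q = 2: ≡ 1 ✗]
16^2 ≡ 20 (mod 59)  [q = 29: ≢ 1 ✓]
Since 16^29 ≡ 1, the order of 16 divides 29 < 58, so 16 is not a primitive root.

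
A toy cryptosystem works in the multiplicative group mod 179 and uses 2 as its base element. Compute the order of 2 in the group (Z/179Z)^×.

Since 2 ∈ (Z/179Z)^×, its order divides φ(179) = 179 − 1 = 178 = 2 · 89.
Divisors of 178: 1, 2, 89, 178.
Check 2^d mod 179 for each divisor in increasing order:
2^1 ≡ 2
2^2 ≡ 4
2^89 ≡ 178
2^178 ≡ 1
So ord_179(2) = 178.

178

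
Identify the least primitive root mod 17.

3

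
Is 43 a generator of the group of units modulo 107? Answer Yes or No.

Yes

φ(107) = 107 − 1 = 106 = 2 · 53.
An element g generates (Z/107Z)^× iff g^(106/q) ≢ 1 (mod 107) for each prime q ∈ {2, 53}.
43^53 ≡ 106 (mod 107)  [q = 2: ≢ 1 ✓]
43^2 ≡ 30 (mod 107)  [q = 53: ≢ 1 ✓]
None equal 1, so ord_107(43) = 106: 43 is a primitive root.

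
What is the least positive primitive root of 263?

5

φ(263) = 263 − 1 = 262 = 2 · 131.
Test candidates g = 2, 3, … against the prime factors q ∈ {2, 131} of φ(263): g is a generator iff g^(262/q) ≢ 1 for every such q.
g = 2: 2^131 ≡ 1 — hits 1, so not a primitive root.
g = 3: 3^131 ≡ 1 — hits 1, so not a primitive root.
g = 4: 4^131 ≡ 1 — hits 1, so not a primitive root.
g = 5: 5^131 ≡ 262; 5^2 ≡ 25 — none is 1, so 5 is a primitive root.
Hence the least primitive root of 263 is 5.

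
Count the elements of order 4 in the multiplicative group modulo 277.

2

φ(277) = 277 − 1 = 276 = 2^2 · 3 · 23.
Since (Z/277Z)^× is cyclic of order 276, the number of elements of order d is φ(d) when d | 276 and 0 otherwise.
4 = 2^2 divides 276, and φ(4) = 2.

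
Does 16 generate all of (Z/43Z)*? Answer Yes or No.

φ(43) = 43 − 1 = 42 = 2 · 3 · 7.
Test 16^(42/q) mod 43 for each prime factor q of 42:
16^21 ≡ 1 (mod 43)  [q = 2: ≡ 1 ✗]
16^14 ≡ 1 (mod 43)  [q = 3: ≡ 1 ✗]
16^6 ≡ 35 (mod 43)  [q = 7: ≢ 1 ✓]
Since 16^21 ≡ 1, the order of 16 divides 21 < 42, so 16 is not a primitive root.

No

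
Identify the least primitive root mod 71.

φ(71) = 71 − 1 = 70 = 2 · 5 · 7.
g is a primitive root iff g^(70/q) ≢ 1 (mod 71) for each prime q ∈ {2, 5, 7}.
g = 2: 2^35 ≡ 1 — hits 1, so not a primitive root.
g = 3: 3^35 ≡ 1 — hits 1, so not a primitive root.
g = 4: 4^35 ≡ 1 — hits 1, so not a primitive root.
g = 5: 5^35 ≡ 1 — hits 1, so not a primitive root.
g = 6: 6^35 ≡ 1 — hits 1, so not a primitive root.
g = 7: 7^35 ≡ 70; 7^14 ≡ 54; 7^10 ≡ 45 — none is 1, so 7 is a primitive root.
The smallest primitive root modulo 71 is 7.

7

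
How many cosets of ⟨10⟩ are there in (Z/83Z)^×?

ord(10) | φ(83) = 83 − 1 = 82 = 2 · 41.
Divisors of 82: 1, 2, 41, 82.
Test each divisor d:
10^1 ≡ 10 (mod 83)
10^2 ≡ 17 (mod 83)
10^41 ≡ 1 (mod 83) ✓
Thus |⟨10⟩| = ord(10) = 41.
Index = |(Z/83Z)^×| / |⟨10⟩| = 82 / 41 = 2.

2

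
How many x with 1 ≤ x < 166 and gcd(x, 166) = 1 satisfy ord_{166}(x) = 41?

φ(166) = φ(2)·φ(83) = 1·82 = 82 = 2 · 41.
In a cyclic group of order 82, there are φ(d) elements of order d for each divisor d of 82, and zero for non-divisors.
41 | 82, and φ(41) = 41 − 1 = 40.

40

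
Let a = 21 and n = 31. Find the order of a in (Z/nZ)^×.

30

Since 21 ∈ (Z/31Z)^×, its order divides φ(31) = 31 − 1 = 30 = 2 · 3 · 5.
Divisors of 30: 1, 2, 3, 5, 6, 10, 15, 30.
Test each divisor d:
21^1 ≡ 21
21^2 ≡ 7
21^3 ≡ 23
21^5 ≡ 6
21^6 ≡ 2
21^10 ≡ 5
21^15 ≡ 30
21^30 ≡ 1
So ord_31(21) = 30.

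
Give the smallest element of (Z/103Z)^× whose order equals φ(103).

5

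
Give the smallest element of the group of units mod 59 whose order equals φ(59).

2

φ(59) = 59 − 1 = 58 = 2 · 29.
Test candidates g = 2, 3, … against the prime factors q ∈ {2, 29} of φ(59): g is a generator iff g^(58/q) ≢ 1 for every such q.
g = 2: 2^29 ≡ 58; 2^2 ≡ 4 — none is 1, so 2 is a primitive root.
Hence the least primitive root of 59 is 2.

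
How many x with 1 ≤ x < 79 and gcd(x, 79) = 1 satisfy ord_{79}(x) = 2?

φ(79) = 79 − 1 = 78 = 2 · 3 · 13.
(Z/79Z)^× is cyclic (|G| = 78); a cyclic group of order m has exactly φ(d) elements of each order d | m, and none otherwise.
2 | 78, and φ(2) = 2 − 1 = 1.

1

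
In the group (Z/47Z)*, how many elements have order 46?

22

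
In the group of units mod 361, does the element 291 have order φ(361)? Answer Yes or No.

No

φ(361) = φ(19^2) = 19·(19−1) = 342 = 2 · 3^2 · 19.
291 is a primitive root mod 361 iff 291^(φ(361)/q) ≢ 1 for every prime q | φ(361), i.e. q ∈ {2, 3, 19}.
291^171 ≡ 1 (mod 361)  [q = 2: ≡ 1 ✗]
291^114 ≡ 68 (mod 361)  [q = 3: ≢ 1 ✓]
291^18 ≡ 172 (mod 361)  [q = 19: ≢ 1 ✓]
291^171 ≡ 1 shows ord(291) | 171, strictly less than φ(361); not a primitive root.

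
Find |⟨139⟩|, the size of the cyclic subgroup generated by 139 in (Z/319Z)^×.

The order of 139 must divide φ(319) = φ(11·29) = (11−1)·(29−1) = 10·28 = 280 = 2^3 · 5 · 7.
Divisors of 280: 1, 2, 4, 5, 7, 8, 10, 14, 20, 28, 35, 40, 56, 70, 140, 280.
Test each divisor d:
139^1 ≡ 139
139^2 ≡ 181
139^4 ≡ 223
139^5 ≡ 54
139^7 ≡ 204
139^8 ≡ 284
139^10 ≡ 45
139^14 ≡ 146
139^20 ≡ 111
139^28 ≡ 262
139^35 ≡ 175
139^40 ≡ 199
139^56 ≡ 59
139^70 ≡ 1
Therefore the multiplicative order of 139 modulo 319 is 70.

70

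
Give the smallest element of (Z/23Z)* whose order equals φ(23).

5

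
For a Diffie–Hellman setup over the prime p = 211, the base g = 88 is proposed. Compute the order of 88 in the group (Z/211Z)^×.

14

Since 88 ∈ (Z/211Z)^×, its order divides φ(211) = 211 − 1 = 210 = 2 · 3 · 5 · 7.
Divisors of 210: 1, 2, 3, 5, 6, 7, 10, 14, 15, 21, 30, 35, 42, 70, 105, 210.
Compute 88^d (mod 211) for the divisors d until we hit 1:
88^1 ≡ 88
88^2 ≡ 148
88^3 ≡ 153
88^5 ≡ 67
88^6 ≡ 199
88^7 ≡ 210
88^10 ≡ 58
88^14 ≡ 1
Hence ord(88) = 14.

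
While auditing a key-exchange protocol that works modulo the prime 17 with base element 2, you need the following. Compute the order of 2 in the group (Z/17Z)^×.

The order of 2 must divide φ(17) = 17 − 1 = 16 = 2^4.
Divisors of 16: 1, 2, 4, 8, 16.
Evaluate successive powers at the divisors of 16:
2^1 ≡ 2
2^2 ≡ 4
2^4 ≡ 16
2^8 ≡ 1
Hence ord(2) = 8.

8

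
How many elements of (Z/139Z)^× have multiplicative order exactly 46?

φ(139) = 139 − 1 = 138 = 2 · 3 · 23.
(Z/139Z)^× is cyclic (|G| = 138); a cyclic group of order m has exactly φ(d) elements of each order d | m, and none otherwise.
46 = 2 · 23 divides 138, and φ(46) = 22.

22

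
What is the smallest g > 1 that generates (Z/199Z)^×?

3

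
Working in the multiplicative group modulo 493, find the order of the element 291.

By Lagrange's theorem, ord_493(291) divides φ(493) = φ(17·29) = (17−1)·(29−1) = 16·28 = 448 = 2^6 · 7.
Divisors of 448: 1, 2, 4, 7, 8, 14, 16, 28, 32, 56, 64, 112, 224, 448.
Check 291^d mod 493 for each divisor in increasing order:
291^1 ≡ 291 (mod 493)
291^2 ≡ 378 (mod 493)
291^4 ≡ 407 (mod 493)
291^7 ≡ 349 (mod 493)
291^8 ≡ 1 (mod 493) ✓
So ord_493(291) = 8.

8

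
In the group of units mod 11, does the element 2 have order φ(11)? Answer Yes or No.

Yes

φ(11) = 11 − 1 = 10 = 2 · 5.
An element g generates (Z/11Z)^× iff g^(10/q) ≢ 1 (mod 11) for each prime q ∈ {2, 5}.
2^5 ≡ 10 (mod 11)  [q = 2: ≢ 1 ✓]
2^2 ≡ 4 (mod 11)  [q = 5: ≢ 1 ✓]
All checks pass, so 2 has order 10 and is a primitive root modulo 11.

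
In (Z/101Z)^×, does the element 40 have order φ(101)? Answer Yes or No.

Yes

φ(101) = 101 − 1 = 100 = 2^2 · 5^2.
Test 40^(100/q) mod 101 for each prime factor q of 100:
40^50 ≡ 100 (mod 101)  [q = 2: ≢ 1 ✓]
40^20 ≡ 36 (mod 101)  [q = 5: ≢ 1 ✓]
None equal 1, so ord_101(40) = 100: 40 is a primitive root.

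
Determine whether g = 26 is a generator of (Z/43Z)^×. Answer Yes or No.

Yes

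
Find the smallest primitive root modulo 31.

3

φ(31) = 31 − 1 = 30 = 2 · 3 · 5.
g is a primitive root iff g^(30/q) ≢ 1 (mod 31) for each prime q ∈ {2, 3, 5}.
g = 2: 2^15 ≡ 1 — hits 1, so not a primitive root.
g = 3: 3^15 ≡ 30; 3^10 ≡ 25; 3^6 ≡ 16 — none is 1, so 3 is a primitive root.
The smallest primitive root modulo 31 is 3.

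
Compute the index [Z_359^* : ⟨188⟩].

By Lagrange's theorem, ord_359(188) divides φ(359) = 359 − 1 = 358 = 2 · 179.
Divisors of 358: 1, 2, 179, 358.
Evaluate successive powers at the divisors of 358:
188^1 ≡ 188 (mod 359)
188^2 ≡ 162 (mod 359)
188^179 ≡ 1 (mod 359) ✓
The order of 188 is 179, so the subgroup it generates has 179 elements.
The index is φ(359) / ord(188) = 358 / 179 = 2.

2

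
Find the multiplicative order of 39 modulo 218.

ord(39) | φ(218) = φ(2)·φ(109) = 1·108 = 108 = 2^2 · 3^3.
Divisors of 108: 1, 2, 3, 4, 6, 9, 12, 18, 27, 36, 54, 108.
Evaluate successive powers at the divisors of 108:
39^1 ≡ 39 (mod 218)
39^2 ≡ 213 (mod 218)
39^3 ≡ 23 (mod 218)
39^4 ≡ 25 (mod 218)
39^6 ≡ 93 (mod 218)
39^9 ≡ 177 (mod 218)
39^12 ≡ 147 (mod 218)
39^18 ≡ 155 (mod 218)
39^27 ≡ 185 (mod 218)
39^36 ≡ 45 (mod 218)
39^54 ≡ 217 (mod 218)
39^108 ≡ 1 (mod 218) ✓
Hence ord(39) = 108.

108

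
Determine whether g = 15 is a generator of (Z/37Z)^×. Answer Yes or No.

Yes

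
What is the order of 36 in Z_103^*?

Since 36 ∈ (Z/103Z)^×, its order divides φ(103) = 103 − 1 = 102 = 2 · 3 · 17.
Divisors of 102: 1, 2, 3, 6, 17, 34, 51, 102.
Test each divisor d:
36^1 ≡ 36
36^2 ≡ 60
36^3 ≡ 100
36^6 ≡ 9
36^17 ≡ 46
36^34 ≡ 56
36^51 ≡ 1
Therefore the multiplicative order of 36 modulo 103 is 51.

51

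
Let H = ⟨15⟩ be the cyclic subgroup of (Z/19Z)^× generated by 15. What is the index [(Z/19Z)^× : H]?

1

The order of 15 must divide φ(19) = 19 − 1 = 18 = 2 · 3^2.
Divisors of 18: 1, 2, 3, 6, 9, 18.
Test each divisor d:
15^1 ≡ 15
15^2 ≡ 16
15^3 ≡ 12
15^6 ≡ 11
15^9 ≡ 18
15^18 ≡ 1
The order of 15 is 18, so the subgroup it generates has 18 elements.
Index = |(Z/19Z)^×| / |⟨15⟩| = 18 / 18 = 1.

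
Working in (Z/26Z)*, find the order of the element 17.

Since 17 ∈ (Z/26Z)^×, its order divides φ(26) = φ(2)·φ(13) = 1·12 = 12 = 2^2 · 3.
Divisors of 12: 1, 2, 3, 4, 6, 12.
Evaluate successive powers at the divisors of 12:
17^1 ≡ 17 (mod 26)
17^2 ≡ 3 (mod 26)
17^3 ≡ 25 (mod 26)
17^4 ≡ 9 (mod 26)
17^6 ≡ 1 (mod 26) ✓
The smallest such exponent is 6, so the order of 17 is 6.

6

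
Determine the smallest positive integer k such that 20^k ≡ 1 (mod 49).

14

The order of 20 must divide φ(49) = φ(7^2) = 7·(7−1) = 42 = 2 · 3 · 7.
Divisors of 42: 1, 2, 3, 6, 7, 14, 21, 42.
Evaluate successive powers at the divisors of 42:
20^1 ≡ 20
20^2 ≡ 8
20^3 ≡ 13
20^6 ≡ 22
20^7 ≡ 48
20^14 ≡ 1
So ord_49(20) = 14.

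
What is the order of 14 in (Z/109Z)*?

Since 14 ∈ (Z/109Z)^×, its order divides φ(109) = 109 − 1 = 108 = 2^2 · 3^3.
Divisors of 108: 1, 2, 3, 4, 6, 9, 12, 18, 27, 36, 54, 108.
Test each divisor d:
14^1 ≡ 14 (mod 109)
14^2 ≡ 87 (mod 109)
14^3 ≡ 19 (mod 109)
14^4 ≡ 48 (mod 109)
14^6 ≡ 34 (mod 109)
14^9 ≡ 101 (mod 109)
14^12 ≡ 66 (mod 109)
14^18 ≡ 64 (mod 109)
14^27 ≡ 33 (mod 109)
14^36 ≡ 63 (mod 109)
14^54 ≡ 108 (mod 109)
14^108 ≡ 1 (mod 109) ✓
Hence ord(14) = 108.

108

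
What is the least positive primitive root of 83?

2

φ(83) = 83 − 1 = 82 = 2 · 41.
g is a primitive root iff g^(82/q) ≢ 1 (mod 83) for each prime q ∈ {2, 41}.
g = 2: 2^41 ≡ 82; 2^2 ≡ 4 — none is 1, so 2 is a primitive root.
Hence the least primitive root of 83 is 2.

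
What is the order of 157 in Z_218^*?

Since 157 ∈ (Z/218Z)^×, its order divides φ(218) = φ(2)·φ(109) = 1·108 = 108 = 2^2 · 3^3.
Divisors of 108: 1, 2, 3, 4, 6, 9, 12, 18, 27, 36, 54, 108.
Test each divisor d:
157^1 ≡ 157
157^2 ≡ 15
157^3 ≡ 175
157^4 ≡ 7
157^6 ≡ 105
157^9 ≡ 63
157^12 ≡ 125
157^18 ≡ 45
157^27 ≡ 1
Therefore the multiplicative order of 157 modulo 218 is 27.

27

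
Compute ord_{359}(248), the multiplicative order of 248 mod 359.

358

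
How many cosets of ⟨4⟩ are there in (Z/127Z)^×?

The order of 4 must divide φ(127) = 127 − 1 = 126 = 2 · 3^2 · 7.
Divisors of 126: 1, 2, 3, 6, 7, 9, 14, 18, 21, 42, 63, 126.
Check 4^d mod 127 for each divisor in increasing order:
4^1 ≡ 4 (mod 127)
4^2 ≡ 16 (mod 127)
4^3 ≡ 64 (mod 127)
4^6 ≡ 32 (mod 127)
4^7 ≡ 1 (mod 127) ✓
The order of 4 is 7, so the subgroup it generates has 7 elements.
The index is φ(127) / ord(4) = 126 / 7 = 18.

18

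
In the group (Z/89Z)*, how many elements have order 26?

0

φ(89) = 89 − 1 = 88 = 2^3 · 11.
In a cyclic group of order 88, there are φ(d) elements of order d for each divisor d of 88, and zero for non-divisors.
Here 88 is not a multiple of 26, so there are no elements of order 26.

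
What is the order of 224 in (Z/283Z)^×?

282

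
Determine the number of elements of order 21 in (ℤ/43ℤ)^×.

12

φ(43) = 43 − 1 = 42 = 2 · 3 · 7.
Since (Z/43Z)^× is cyclic of order 42, the number of elements of order d is φ(d) when d | 42 and 0 otherwise.
21 = 3 · 7 divides 42, and φ(21) = 12.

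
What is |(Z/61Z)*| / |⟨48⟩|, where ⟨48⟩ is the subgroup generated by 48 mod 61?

10

ord(48) | φ(61) = 61 − 1 = 60 = 2^2 · 3 · 5.
Divisors of 60: 1, 2, 3, 4, 5, 6, 10, 12, 15, 20, 30, 60.
Check 48^d mod 61 for each divisor in increasing order:
48^1 ≡ 48
48^2 ≡ 47
48^3 ≡ 60
48^4 ≡ 13
48^5 ≡ 14
48^6 ≡ 1
The order of 48 is 6, so the subgroup it generates has 6 elements.
[(Z/61Z)^× : ⟨48⟩] = 60/6 = 10.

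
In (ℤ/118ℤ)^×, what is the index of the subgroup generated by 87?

By Lagrange's theorem, ord_118(87) divides φ(118) = φ(2)·φ(59) = 1·58 = 58 = 2 · 29.
Divisors of 58: 1, 2, 29, 58.
Evaluate successive powers at the divisors of 58:
87^1 ≡ 87 (mod 118)
87^2 ≡ 17 (mod 118)
87^29 ≡ 1 (mod 118) ✓
Thus |⟨87⟩| = ord(87) = 29.
Index = |(Z/118Z)^×| / |⟨87⟩| = 58 / 29 = 2.

2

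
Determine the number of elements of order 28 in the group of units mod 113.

12

φ(113) = 113 − 1 = 112 = 2^4 · 7.
(Z/113Z)^× is cyclic (|G| = 112); a cyclic group of order m has exactly φ(d) elements of each order d | m, and none otherwise.
28 = 2^2 · 7 divides 112, and φ(28) = 12.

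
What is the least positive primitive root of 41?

φ(41) = 41 − 1 = 40 = 2^3 · 5.
g is a primitive root iff g^(40/q) ≢ 1 (mod 41) for each prime q ∈ {2, 5}.
g = 2: 2^20 ≡ 1 — hits 1, so not a primitive root.
g = 3: 3^20 ≡ 40; 3^8 ≡ 1 — hits 1, so not a primitive root.
g = 4: 4^20 ≡ 1 — hits 1, so not a primitive root.
g = 5: 5^20 ≡ 1 — hits 1, so not a primitive root.
g = 6: 6^20 ≡ 40; 6^8 ≡ 10 — none is 1, so 6 is a primitive root.
So 6 is the smallest generator of (Z/41Z)^×.

6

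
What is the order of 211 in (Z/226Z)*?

4

ord(211) | φ(226) = φ(2)·φ(113) = 1·112 = 112 = 2^4 · 7.
Divisors of 112: 1, 2, 4, 7, 8, 14, 16, 28, 56, 112.
Test each divisor d:
211^1 ≡ 211 (mod 226)
211^2 ≡ 225 (mod 226)
211^4 ≡ 1 (mod 226) ✓
Therefore the multiplicative order of 211 modulo 226 is 4.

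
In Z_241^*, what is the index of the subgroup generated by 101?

3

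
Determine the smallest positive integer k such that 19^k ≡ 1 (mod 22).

10

Since 19 ∈ (Z/22Z)^×, its order divides φ(22) = φ(2)·φ(11) = 1·10 = 10 = 2 · 5.
Divisors of 10: 1, 2, 5, 10.
Test each divisor d:
19^1 ≡ 19 (mod 22)
19^2 ≡ 9 (mod 22)
19^5 ≡ 21 (mod 22)
19^10 ≡ 1 (mod 22) ✓
So ord_22(19) = 10.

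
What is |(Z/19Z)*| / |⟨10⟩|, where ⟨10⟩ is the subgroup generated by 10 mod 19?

1

By Lagrange's theorem, ord_19(10) divides φ(19) = 19 − 1 = 18 = 2 · 3^2.
Divisors of 18: 1, 2, 3, 6, 9, 18.
Check 10^d mod 19 for each divisor in increasing order:
10^1 ≡ 10 (mod 19)
10^2 ≡ 5 (mod 19)
10^3 ≡ 12 (mod 19)
10^6 ≡ 11 (mod 19)
10^9 ≡ 18 (mod 19)
10^18 ≡ 1 (mod 19) ✓
The order of 10 is 18, so the subgroup it generates has 18 elements.
[(Z/19Z)^× : ⟨10⟩] = 18/18 = 1.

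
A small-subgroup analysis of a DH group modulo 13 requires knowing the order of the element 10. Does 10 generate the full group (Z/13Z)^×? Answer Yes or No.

φ(13) = 13 − 1 = 12 = 2^2 · 3.
It suffices to check that the order of 10 is not a proper divisor of 12: compute 10^(12/q) for q ∈ {2, 3}.
10^6 ≡ 1 (mod 13)  [q = 2: ≡ 1 ✗]
10^4 ≡ 3 (mod 13)  [q = 3: ≢ 1 ✓]
10^6 ≡ 1 shows ord(10) | 6, strictly less than φ(13); not a primitive root.

No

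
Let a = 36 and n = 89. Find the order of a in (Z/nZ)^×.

44

By Lagrange's theorem, ord_89(36) divides φ(89) = 89 − 1 = 88 = 2^3 · 11.
Divisors of 88: 1, 2, 4, 8, 11, 22, 44, 88.
Test each divisor d:
36^1 ≡ 36 (mod 89)
36^2 ≡ 50 (mod 89)
36^4 ≡ 8 (mod 89)
36^8 ≡ 64 (mod 89)
36^11 ≡ 34 (mod 89)
36^22 ≡ 88 (mod 89)
36^44 ≡ 1 (mod 89) ✓
Therefore the multiplicative order of 36 modulo 89 is 44.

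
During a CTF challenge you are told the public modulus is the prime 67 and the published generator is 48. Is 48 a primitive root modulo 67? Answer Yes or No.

φ(67) = 67 − 1 = 66 = 2 · 3 · 11.
It suffices to check that the order of 48 is not a proper divisor of 66: compute 48^(66/q) for q ∈ {2, 3, 11}.
48^33 ≡ 66 (mod 67)  [q = 2: ≢ 1 ✓]
48^22 ≡ 37 (mod 67)  [q = 3: ≢ 1 ✓]
48^6 ≡ 22 (mod 67)  [q = 11: ≢ 1 ✓]
All checks pass, so 48 has order 66 and is a primitive root modulo 67.

Yes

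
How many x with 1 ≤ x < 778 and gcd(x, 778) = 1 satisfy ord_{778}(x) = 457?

φ(778) = φ(2)·φ(389) = 1·388 = 388 = 2^2 · 97.
In a cyclic group of order 388, there are φ(d) elements of order d for each divisor d of 388, and zero for non-divisors.
Since 457 ∤ 388, the count is 0.

0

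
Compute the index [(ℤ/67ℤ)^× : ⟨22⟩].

6

ord(22) | φ(67) = 67 − 1 = 66 = 2 · 3 · 11.
Divisors of 66: 1, 2, 3, 6, 11, 22, 33, 66.
Compute 22^d (mod 67) for the divisors d until we hit 1:
22^1 ≡ 22 (mod 67)
22^2 ≡ 15 (mod 67)
22^3 ≡ 62 (mod 67)
22^6 ≡ 25 (mod 67)
22^11 ≡ 1 (mod 67) ✓
The order of 22 is 11, so the subgroup it generates has 11 elements.
The index is φ(67) / ord(22) = 66 / 11 = 6.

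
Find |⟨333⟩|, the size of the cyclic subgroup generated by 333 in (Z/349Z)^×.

ord(333) | φ(349) = 349 − 1 = 348 = 2^2 · 3 · 29.
Divisors of 348: 1, 2, 3, 4, 6, 12, 29, 58, 87, 116, 174, 348.
Evaluate successive powers at the divisors of 348:
333^1 ≡ 333
333^2 ≡ 256
333^3 ≡ 92
333^4 ≡ 273
333^6 ≡ 88
333^12 ≡ 66
333^29 ≡ 123
333^58 ≡ 122
333^87 ≡ 348
333^116 ≡ 226
333^174 ≡ 1
Hence ord(333) = 174.

174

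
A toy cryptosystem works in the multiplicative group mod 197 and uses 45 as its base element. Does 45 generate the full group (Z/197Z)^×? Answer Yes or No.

Yes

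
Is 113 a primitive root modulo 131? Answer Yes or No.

No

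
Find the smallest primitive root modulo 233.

3

φ(233) = 233 − 1 = 232 = 2^3 · 29.
Test candidates g = 2, 3, … against the prime factors q ∈ {2, 29} of φ(233): g is a generator iff g^(232/q) ≢ 1 for every such q.
g = 2: 2^116 ≡ 1 — hits 1, so not a primitive root.
g = 3: 3^116 ≡ 232; 3^8 ≡ 37 — none is 1, so 3 is a primitive root.
The smallest primitive root modulo 233 is 3.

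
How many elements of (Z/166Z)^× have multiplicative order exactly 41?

φ(166) = φ(2)·φ(83) = 1·82 = 82 = 2 · 41.
Since (Z/166Z)^× is cyclic of order 82, the number of elements of order d is φ(d) when d | 82 and 0 otherwise.
41 | 82, and φ(41) = 41 − 1 = 40.

40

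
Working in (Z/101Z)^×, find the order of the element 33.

50

By Lagrange's theorem, ord_101(33) divides φ(101) = 101 − 1 = 100 = 2^2 · 5^2.
Divisors of 100: 1, 2, 4, 5, 10, 20, 25, 50, 100.
Evaluate successive powers at the divisors of 100:
33^1 ≡ 33
33^2 ≡ 79
33^4 ≡ 80
33^5 ≡ 14
33^10 ≡ 95
33^20 ≡ 36
33^25 ≡ 100
33^50 ≡ 1
Therefore the multiplicative order of 33 modulo 101 is 50.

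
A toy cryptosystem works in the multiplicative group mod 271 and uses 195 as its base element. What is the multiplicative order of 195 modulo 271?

By Lagrange's theorem, ord_271(195) divides φ(271) = 271 − 1 = 270 = 2 · 3^3 · 5.
Divisors of 270: 1, 2, 3, 5, 6, 9, 10, 15, 18, 27, 30, 45, 54, 90, 135, 270.
Test each divisor d:
195^1 ≡ 195
195^2 ≡ 85
195^3 ≡ 44
195^5 ≡ 217
195^6 ≡ 39
195^9 ≡ 90
195^10 ≡ 206
195^15 ≡ 258
195^18 ≡ 241
195^27 ≡ 10
195^30 ≡ 169
195^45 ≡ 242
195^54 ≡ 100
195^90 ≡ 28
195^135 ≡ 1
Hence ord(195) = 135.

135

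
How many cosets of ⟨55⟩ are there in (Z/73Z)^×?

The order of 55 must divide φ(73) = 73 − 1 = 72 = 2^3 · 3^2.
Divisors of 72: 1, 2, 3, 4, 6, 8, 9, 12, 18, 24, 36, 72.
Evaluate successive powers at the divisors of 72:
55^1 ≡ 55
55^2 ≡ 32
55^3 ≡ 8
55^4 ≡ 2
55^6 ≡ 64
55^8 ≡ 4
55^9 ≡ 1
Thus |⟨55⟩| = ord(55) = 9.
The index is φ(73) / ord(55) = 72 / 9 = 8.

8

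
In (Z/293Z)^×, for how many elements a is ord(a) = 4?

φ(293) = 293 − 1 = 292 = 2^2 · 73.
In a cyclic group of order 292, there are φ(d) elements of order d for each divisor d of 292, and zero for non-divisors.
4 = 2^2 divides 292, and φ(4) = 2.

2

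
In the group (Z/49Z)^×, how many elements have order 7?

φ(49) = φ(7^2) = 7·(7−1) = 42 = 2 · 3 · 7.
In a cyclic group of order 42, there are φ(d) elements of order d for each divisor d of 42, and zero for non-divisors.
7 | 42, and φ(7) = 7 − 1 = 6.

6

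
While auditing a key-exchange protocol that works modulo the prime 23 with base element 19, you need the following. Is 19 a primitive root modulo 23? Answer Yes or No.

φ(23) = 23 − 1 = 22 = 2 · 11.
An element g generates (Z/23Z)^× iff g^(22/q) ≢ 1 (mod 23) for each prime q ∈ {2, 11}.
19^11 ≡ 22 (mod 23)  [q = 2: ≢ 1 ✓]
19^2 ≡ 16 (mod 23)  [q = 11: ≢ 1 ✓]
None equal 1, so ord_23(19) = 22: 19 is a primitive root.

Yes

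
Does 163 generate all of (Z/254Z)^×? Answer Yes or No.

No

φ(254) = φ(2)·φ(127) = 1·126 = 126 = 2 · 3^2 · 7.
It suffices to check that the order of 163 is not a proper divisor of 126: compute 163^(126/q) for q ∈ {2, 3, 7}.
163^63 ≡ 1 (mod 254)  [q = 2: ≡ 1 ✗]
163^42 ≡ 19 (mod 254)  [q = 3: ≢ 1 ✓]
163^18 ≡ 159 (mod 254)  [q = 7: ≢ 1 ✓]
163^63 ≡ 1 shows ord(163) | 63, strictly less than φ(254); not a primitive root.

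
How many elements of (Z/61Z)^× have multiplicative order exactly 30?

8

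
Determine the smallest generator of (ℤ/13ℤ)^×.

2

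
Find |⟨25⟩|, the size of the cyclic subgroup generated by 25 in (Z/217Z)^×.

3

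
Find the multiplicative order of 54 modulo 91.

The order of 54 must divide φ(91) = φ(7·13) = (7−1)·(13−1) = 6·12 = 72 = 2^3 · 3^2.
Divisors of 72: 1, 2, 3, 4, 6, 8, 9, 12, 18, 24, 36, 72.
Evaluate successive powers at the divisors of 72:
54^1 ≡ 54
54^2 ≡ 4
54^3 ≡ 34
54^4 ≡ 16
54^6 ≡ 64
54^8 ≡ 74
54^9 ≡ 83
54^12 ≡ 1
So ord_91(54) = 12.

12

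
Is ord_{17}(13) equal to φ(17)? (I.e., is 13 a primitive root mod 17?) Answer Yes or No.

No

φ(17) = 17 − 1 = 16 = 2^4.
Test 13^(16/q) mod 17 for each prime factor q of 16:
13^8 ≡ 1 (mod 17)  [q = 2: ≡ 1 ✗]
13^8 ≡ 1 shows ord(13) | 8, strictly less than φ(17); not a primitive root.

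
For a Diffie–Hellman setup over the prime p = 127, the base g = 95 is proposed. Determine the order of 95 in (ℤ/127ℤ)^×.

14

Since 95 ∈ (Z/127Z)^×, its order divides φ(127) = 127 − 1 = 126 = 2 · 3^2 · 7.
Divisors of 126: 1, 2, 3, 6, 7, 9, 14, 18, 21, 42, 63, 126.
Compute 95^d (mod 127) for the divisors d until we hit 1:
95^1 ≡ 95
95^2 ≡ 8
95^3 ≡ 125
95^6 ≡ 4
95^7 ≡ 126
95^9 ≡ 119
95^14 ≡ 1
So ord_127(95) = 14.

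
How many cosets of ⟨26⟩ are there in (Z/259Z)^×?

36

By Lagrange's theorem, ord_259(26) divides φ(259) = φ(7·37) = (7−1)·(37−1) = 6·36 = 216 = 2^3 · 3^3.
Divisors of 216: 1, 2, 3, 4, 6, 8, 9, 12, 18, 24, 27, 36, 54, 72, 108, 216.
Compute 26^d (mod 259) for the divisors d until we hit 1:
26^1 ≡ 26 (mod 259)
26^2 ≡ 158 (mod 259)
26^3 ≡ 223 (mod 259)
26^4 ≡ 100 (mod 259)
26^6 ≡ 1 (mod 259) ✓
The order of 26 is 6, so the subgroup it generates has 6 elements.
Index = |(Z/259Z)^×| / |⟨26⟩| = 216 / 6 = 36.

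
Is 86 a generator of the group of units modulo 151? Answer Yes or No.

No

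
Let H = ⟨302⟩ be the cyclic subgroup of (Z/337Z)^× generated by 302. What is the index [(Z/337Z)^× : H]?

3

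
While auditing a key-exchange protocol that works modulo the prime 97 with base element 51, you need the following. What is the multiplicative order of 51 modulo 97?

Since 51 ∈ (Z/97Z)^×, its order divides φ(97) = 97 − 1 = 96 = 2^5 · 3.
Divisors of 96: 1, 2, 3, 4, 6, 8, 12, 16, 24, 32, 48, 96.
Compute 51^d (mod 97) for the divisors d until we hit 1:
51^1 ≡ 51 (mod 97)
51^2 ≡ 79 (mod 97)
51^3 ≡ 52 (mod 97)
51^4 ≡ 33 (mod 97)
51^6 ≡ 85 (mod 97)
51^8 ≡ 22 (mod 97)
51^12 ≡ 47 (mod 97)
51^16 ≡ 96 (mod 97)
51^24 ≡ 75 (mod 97)
51^32 ≡ 1 (mod 97) ✓
The smallest such exponent is 32, so the order of 51 is 32.

32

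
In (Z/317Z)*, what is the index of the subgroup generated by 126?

1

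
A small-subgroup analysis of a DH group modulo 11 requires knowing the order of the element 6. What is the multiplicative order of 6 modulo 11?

10

ord(6) | φ(11) = 11 − 1 = 10 = 2 · 5.
Divisors of 10: 1, 2, 5, 10.
Compute 6^d (mod 11) for the divisors d until we hit 1:
6^1 ≡ 6
6^2 ≡ 3
6^5 ≡ 10
6^10 ≡ 1
So ord_11(6) = 10.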